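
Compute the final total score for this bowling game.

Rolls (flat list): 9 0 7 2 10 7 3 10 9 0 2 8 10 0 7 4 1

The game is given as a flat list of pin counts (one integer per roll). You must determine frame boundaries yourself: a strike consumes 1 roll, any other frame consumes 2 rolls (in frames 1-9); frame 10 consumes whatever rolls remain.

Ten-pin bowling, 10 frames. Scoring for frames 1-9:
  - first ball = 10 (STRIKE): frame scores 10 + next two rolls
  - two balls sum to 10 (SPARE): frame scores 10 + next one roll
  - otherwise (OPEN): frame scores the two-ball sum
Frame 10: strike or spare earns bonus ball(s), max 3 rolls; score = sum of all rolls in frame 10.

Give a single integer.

Answer: 135

Derivation:
Frame 1: OPEN (9+0=9). Cumulative: 9
Frame 2: OPEN (7+2=9). Cumulative: 18
Frame 3: STRIKE. 10 + next two rolls (7+3) = 20. Cumulative: 38
Frame 4: SPARE (7+3=10). 10 + next roll (10) = 20. Cumulative: 58
Frame 5: STRIKE. 10 + next two rolls (9+0) = 19. Cumulative: 77
Frame 6: OPEN (9+0=9). Cumulative: 86
Frame 7: SPARE (2+8=10). 10 + next roll (10) = 20. Cumulative: 106
Frame 8: STRIKE. 10 + next two rolls (0+7) = 17. Cumulative: 123
Frame 9: OPEN (0+7=7). Cumulative: 130
Frame 10: OPEN. Sum of all frame-10 rolls (4+1) = 5. Cumulative: 135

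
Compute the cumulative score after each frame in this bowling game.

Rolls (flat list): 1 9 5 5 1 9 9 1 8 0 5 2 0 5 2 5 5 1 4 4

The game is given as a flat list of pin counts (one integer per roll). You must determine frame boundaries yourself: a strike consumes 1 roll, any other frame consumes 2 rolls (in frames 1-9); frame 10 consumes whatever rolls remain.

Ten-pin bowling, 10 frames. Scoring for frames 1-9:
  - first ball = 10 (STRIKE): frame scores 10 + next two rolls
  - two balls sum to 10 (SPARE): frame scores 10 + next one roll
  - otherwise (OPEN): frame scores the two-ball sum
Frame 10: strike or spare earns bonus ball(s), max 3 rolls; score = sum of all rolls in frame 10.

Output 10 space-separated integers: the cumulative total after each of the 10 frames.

Answer: 15 26 45 63 71 78 83 90 96 104

Derivation:
Frame 1: SPARE (1+9=10). 10 + next roll (5) = 15. Cumulative: 15
Frame 2: SPARE (5+5=10). 10 + next roll (1) = 11. Cumulative: 26
Frame 3: SPARE (1+9=10). 10 + next roll (9) = 19. Cumulative: 45
Frame 4: SPARE (9+1=10). 10 + next roll (8) = 18. Cumulative: 63
Frame 5: OPEN (8+0=8). Cumulative: 71
Frame 6: OPEN (5+2=7). Cumulative: 78
Frame 7: OPEN (0+5=5). Cumulative: 83
Frame 8: OPEN (2+5=7). Cumulative: 90
Frame 9: OPEN (5+1=6). Cumulative: 96
Frame 10: OPEN. Sum of all frame-10 rolls (4+4) = 8. Cumulative: 104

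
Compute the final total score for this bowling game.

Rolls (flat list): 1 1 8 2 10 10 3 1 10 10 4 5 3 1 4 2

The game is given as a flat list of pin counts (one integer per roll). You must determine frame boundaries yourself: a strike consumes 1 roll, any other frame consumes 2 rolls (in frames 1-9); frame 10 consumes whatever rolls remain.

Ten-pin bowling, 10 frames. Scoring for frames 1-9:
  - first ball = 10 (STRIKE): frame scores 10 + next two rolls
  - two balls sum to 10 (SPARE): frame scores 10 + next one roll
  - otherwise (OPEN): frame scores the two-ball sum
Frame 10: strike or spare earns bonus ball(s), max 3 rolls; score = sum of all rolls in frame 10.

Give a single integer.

Answer: 125

Derivation:
Frame 1: OPEN (1+1=2). Cumulative: 2
Frame 2: SPARE (8+2=10). 10 + next roll (10) = 20. Cumulative: 22
Frame 3: STRIKE. 10 + next two rolls (10+3) = 23. Cumulative: 45
Frame 4: STRIKE. 10 + next two rolls (3+1) = 14. Cumulative: 59
Frame 5: OPEN (3+1=4). Cumulative: 63
Frame 6: STRIKE. 10 + next two rolls (10+4) = 24. Cumulative: 87
Frame 7: STRIKE. 10 + next two rolls (4+5) = 19. Cumulative: 106
Frame 8: OPEN (4+5=9). Cumulative: 115
Frame 9: OPEN (3+1=4). Cumulative: 119
Frame 10: OPEN. Sum of all frame-10 rolls (4+2) = 6. Cumulative: 125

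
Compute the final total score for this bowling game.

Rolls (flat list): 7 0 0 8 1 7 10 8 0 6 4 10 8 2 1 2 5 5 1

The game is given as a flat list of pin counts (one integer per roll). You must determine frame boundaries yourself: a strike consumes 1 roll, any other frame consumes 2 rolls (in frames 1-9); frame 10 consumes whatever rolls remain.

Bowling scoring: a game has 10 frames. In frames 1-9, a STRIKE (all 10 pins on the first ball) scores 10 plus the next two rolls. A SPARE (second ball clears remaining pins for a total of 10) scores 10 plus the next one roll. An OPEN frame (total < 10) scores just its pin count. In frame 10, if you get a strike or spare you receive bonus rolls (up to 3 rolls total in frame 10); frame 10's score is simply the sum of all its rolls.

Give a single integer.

Frame 1: OPEN (7+0=7). Cumulative: 7
Frame 2: OPEN (0+8=8). Cumulative: 15
Frame 3: OPEN (1+7=8). Cumulative: 23
Frame 4: STRIKE. 10 + next two rolls (8+0) = 18. Cumulative: 41
Frame 5: OPEN (8+0=8). Cumulative: 49
Frame 6: SPARE (6+4=10). 10 + next roll (10) = 20. Cumulative: 69
Frame 7: STRIKE. 10 + next two rolls (8+2) = 20. Cumulative: 89
Frame 8: SPARE (8+2=10). 10 + next roll (1) = 11. Cumulative: 100
Frame 9: OPEN (1+2=3). Cumulative: 103
Frame 10: SPARE. Sum of all frame-10 rolls (5+5+1) = 11. Cumulative: 114

Answer: 114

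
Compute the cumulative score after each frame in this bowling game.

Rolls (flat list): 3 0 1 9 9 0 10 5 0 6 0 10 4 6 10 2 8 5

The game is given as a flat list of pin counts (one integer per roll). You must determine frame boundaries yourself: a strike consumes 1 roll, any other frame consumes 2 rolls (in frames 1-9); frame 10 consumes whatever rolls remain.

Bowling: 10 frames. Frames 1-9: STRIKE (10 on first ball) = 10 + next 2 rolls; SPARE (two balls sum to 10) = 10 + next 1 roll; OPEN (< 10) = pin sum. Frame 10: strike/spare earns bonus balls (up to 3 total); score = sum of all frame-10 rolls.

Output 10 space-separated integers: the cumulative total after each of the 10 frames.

Answer: 3 22 31 46 51 57 77 97 117 132

Derivation:
Frame 1: OPEN (3+0=3). Cumulative: 3
Frame 2: SPARE (1+9=10). 10 + next roll (9) = 19. Cumulative: 22
Frame 3: OPEN (9+0=9). Cumulative: 31
Frame 4: STRIKE. 10 + next two rolls (5+0) = 15. Cumulative: 46
Frame 5: OPEN (5+0=5). Cumulative: 51
Frame 6: OPEN (6+0=6). Cumulative: 57
Frame 7: STRIKE. 10 + next two rolls (4+6) = 20. Cumulative: 77
Frame 8: SPARE (4+6=10). 10 + next roll (10) = 20. Cumulative: 97
Frame 9: STRIKE. 10 + next two rolls (2+8) = 20. Cumulative: 117
Frame 10: SPARE. Sum of all frame-10 rolls (2+8+5) = 15. Cumulative: 132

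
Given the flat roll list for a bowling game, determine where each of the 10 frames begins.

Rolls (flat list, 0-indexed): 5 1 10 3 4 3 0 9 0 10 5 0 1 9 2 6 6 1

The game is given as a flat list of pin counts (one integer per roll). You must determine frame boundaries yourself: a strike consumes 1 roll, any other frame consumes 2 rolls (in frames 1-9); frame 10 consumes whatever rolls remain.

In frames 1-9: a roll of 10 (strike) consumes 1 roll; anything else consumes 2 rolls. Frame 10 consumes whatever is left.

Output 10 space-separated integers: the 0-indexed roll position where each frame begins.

Frame 1 starts at roll index 0: rolls=5,1 (sum=6), consumes 2 rolls
Frame 2 starts at roll index 2: roll=10 (strike), consumes 1 roll
Frame 3 starts at roll index 3: rolls=3,4 (sum=7), consumes 2 rolls
Frame 4 starts at roll index 5: rolls=3,0 (sum=3), consumes 2 rolls
Frame 5 starts at roll index 7: rolls=9,0 (sum=9), consumes 2 rolls
Frame 6 starts at roll index 9: roll=10 (strike), consumes 1 roll
Frame 7 starts at roll index 10: rolls=5,0 (sum=5), consumes 2 rolls
Frame 8 starts at roll index 12: rolls=1,9 (sum=10), consumes 2 rolls
Frame 9 starts at roll index 14: rolls=2,6 (sum=8), consumes 2 rolls
Frame 10 starts at roll index 16: 2 remaining rolls

Answer: 0 2 3 5 7 9 10 12 14 16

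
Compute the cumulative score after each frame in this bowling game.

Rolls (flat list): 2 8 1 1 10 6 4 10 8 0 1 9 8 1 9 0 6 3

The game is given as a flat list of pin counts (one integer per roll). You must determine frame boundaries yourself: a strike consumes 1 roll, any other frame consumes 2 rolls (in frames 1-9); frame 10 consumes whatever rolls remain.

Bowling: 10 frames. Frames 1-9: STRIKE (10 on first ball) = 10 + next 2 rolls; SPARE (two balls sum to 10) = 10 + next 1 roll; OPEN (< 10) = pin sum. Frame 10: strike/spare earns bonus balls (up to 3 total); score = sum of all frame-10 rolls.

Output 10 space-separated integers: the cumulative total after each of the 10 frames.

Frame 1: SPARE (2+8=10). 10 + next roll (1) = 11. Cumulative: 11
Frame 2: OPEN (1+1=2). Cumulative: 13
Frame 3: STRIKE. 10 + next two rolls (6+4) = 20. Cumulative: 33
Frame 4: SPARE (6+4=10). 10 + next roll (10) = 20. Cumulative: 53
Frame 5: STRIKE. 10 + next two rolls (8+0) = 18. Cumulative: 71
Frame 6: OPEN (8+0=8). Cumulative: 79
Frame 7: SPARE (1+9=10). 10 + next roll (8) = 18. Cumulative: 97
Frame 8: OPEN (8+1=9). Cumulative: 106
Frame 9: OPEN (9+0=9). Cumulative: 115
Frame 10: OPEN. Sum of all frame-10 rolls (6+3) = 9. Cumulative: 124

Answer: 11 13 33 53 71 79 97 106 115 124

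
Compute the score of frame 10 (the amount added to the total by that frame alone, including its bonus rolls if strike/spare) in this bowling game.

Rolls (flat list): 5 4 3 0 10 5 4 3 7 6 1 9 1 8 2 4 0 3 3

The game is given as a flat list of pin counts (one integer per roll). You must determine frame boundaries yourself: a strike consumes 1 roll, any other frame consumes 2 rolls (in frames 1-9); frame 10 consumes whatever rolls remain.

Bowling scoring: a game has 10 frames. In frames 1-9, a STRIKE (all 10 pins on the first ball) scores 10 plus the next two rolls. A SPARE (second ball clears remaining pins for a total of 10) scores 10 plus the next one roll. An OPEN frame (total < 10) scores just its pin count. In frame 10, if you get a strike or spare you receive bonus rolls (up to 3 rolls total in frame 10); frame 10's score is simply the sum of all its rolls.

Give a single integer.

Frame 1: OPEN (5+4=9). Cumulative: 9
Frame 2: OPEN (3+0=3). Cumulative: 12
Frame 3: STRIKE. 10 + next two rolls (5+4) = 19. Cumulative: 31
Frame 4: OPEN (5+4=9). Cumulative: 40
Frame 5: SPARE (3+7=10). 10 + next roll (6) = 16. Cumulative: 56
Frame 6: OPEN (6+1=7). Cumulative: 63
Frame 7: SPARE (9+1=10). 10 + next roll (8) = 18. Cumulative: 81
Frame 8: SPARE (8+2=10). 10 + next roll (4) = 14. Cumulative: 95
Frame 9: OPEN (4+0=4). Cumulative: 99
Frame 10: OPEN. Sum of all frame-10 rolls (3+3) = 6. Cumulative: 105

Answer: 6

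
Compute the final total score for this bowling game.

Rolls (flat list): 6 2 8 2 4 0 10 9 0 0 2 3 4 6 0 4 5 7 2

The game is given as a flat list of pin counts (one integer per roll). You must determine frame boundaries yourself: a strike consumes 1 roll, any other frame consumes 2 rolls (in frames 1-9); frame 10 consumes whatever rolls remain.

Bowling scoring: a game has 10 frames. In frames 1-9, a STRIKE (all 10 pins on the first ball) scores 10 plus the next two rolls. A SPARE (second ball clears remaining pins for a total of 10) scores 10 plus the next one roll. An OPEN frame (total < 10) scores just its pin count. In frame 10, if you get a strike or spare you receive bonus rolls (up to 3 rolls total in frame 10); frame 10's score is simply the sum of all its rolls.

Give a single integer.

Answer: 87

Derivation:
Frame 1: OPEN (6+2=8). Cumulative: 8
Frame 2: SPARE (8+2=10). 10 + next roll (4) = 14. Cumulative: 22
Frame 3: OPEN (4+0=4). Cumulative: 26
Frame 4: STRIKE. 10 + next two rolls (9+0) = 19. Cumulative: 45
Frame 5: OPEN (9+0=9). Cumulative: 54
Frame 6: OPEN (0+2=2). Cumulative: 56
Frame 7: OPEN (3+4=7). Cumulative: 63
Frame 8: OPEN (6+0=6). Cumulative: 69
Frame 9: OPEN (4+5=9). Cumulative: 78
Frame 10: OPEN. Sum of all frame-10 rolls (7+2) = 9. Cumulative: 87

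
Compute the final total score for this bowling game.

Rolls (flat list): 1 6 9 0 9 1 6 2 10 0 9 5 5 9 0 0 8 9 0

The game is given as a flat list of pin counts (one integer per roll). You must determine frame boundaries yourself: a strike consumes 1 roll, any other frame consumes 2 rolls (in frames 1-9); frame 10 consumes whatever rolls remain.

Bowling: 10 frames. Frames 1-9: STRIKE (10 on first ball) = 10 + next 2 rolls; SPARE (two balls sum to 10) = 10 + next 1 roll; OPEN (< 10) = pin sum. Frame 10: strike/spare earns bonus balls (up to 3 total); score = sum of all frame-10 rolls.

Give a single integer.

Frame 1: OPEN (1+6=7). Cumulative: 7
Frame 2: OPEN (9+0=9). Cumulative: 16
Frame 3: SPARE (9+1=10). 10 + next roll (6) = 16. Cumulative: 32
Frame 4: OPEN (6+2=8). Cumulative: 40
Frame 5: STRIKE. 10 + next two rolls (0+9) = 19. Cumulative: 59
Frame 6: OPEN (0+9=9). Cumulative: 68
Frame 7: SPARE (5+5=10). 10 + next roll (9) = 19. Cumulative: 87
Frame 8: OPEN (9+0=9). Cumulative: 96
Frame 9: OPEN (0+8=8). Cumulative: 104
Frame 10: OPEN. Sum of all frame-10 rolls (9+0) = 9. Cumulative: 113

Answer: 113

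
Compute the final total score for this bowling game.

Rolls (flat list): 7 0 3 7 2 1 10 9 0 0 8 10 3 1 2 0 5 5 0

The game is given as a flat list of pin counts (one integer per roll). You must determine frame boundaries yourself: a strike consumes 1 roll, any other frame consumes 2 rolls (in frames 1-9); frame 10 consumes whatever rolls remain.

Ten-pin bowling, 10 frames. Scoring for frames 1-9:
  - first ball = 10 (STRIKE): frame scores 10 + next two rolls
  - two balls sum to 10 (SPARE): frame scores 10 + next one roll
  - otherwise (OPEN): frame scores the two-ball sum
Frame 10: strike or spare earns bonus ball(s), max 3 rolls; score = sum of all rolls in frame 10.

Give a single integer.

Frame 1: OPEN (7+0=7). Cumulative: 7
Frame 2: SPARE (3+7=10). 10 + next roll (2) = 12. Cumulative: 19
Frame 3: OPEN (2+1=3). Cumulative: 22
Frame 4: STRIKE. 10 + next two rolls (9+0) = 19. Cumulative: 41
Frame 5: OPEN (9+0=9). Cumulative: 50
Frame 6: OPEN (0+8=8). Cumulative: 58
Frame 7: STRIKE. 10 + next two rolls (3+1) = 14. Cumulative: 72
Frame 8: OPEN (3+1=4). Cumulative: 76
Frame 9: OPEN (2+0=2). Cumulative: 78
Frame 10: SPARE. Sum of all frame-10 rolls (5+5+0) = 10. Cumulative: 88

Answer: 88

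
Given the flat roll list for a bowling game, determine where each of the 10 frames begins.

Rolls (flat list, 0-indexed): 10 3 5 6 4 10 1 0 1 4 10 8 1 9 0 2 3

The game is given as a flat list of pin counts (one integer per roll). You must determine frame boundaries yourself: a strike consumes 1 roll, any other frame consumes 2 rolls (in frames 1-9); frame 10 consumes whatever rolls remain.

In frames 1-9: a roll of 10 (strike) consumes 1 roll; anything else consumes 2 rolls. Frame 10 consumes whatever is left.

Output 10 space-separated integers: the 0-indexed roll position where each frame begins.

Frame 1 starts at roll index 0: roll=10 (strike), consumes 1 roll
Frame 2 starts at roll index 1: rolls=3,5 (sum=8), consumes 2 rolls
Frame 3 starts at roll index 3: rolls=6,4 (sum=10), consumes 2 rolls
Frame 4 starts at roll index 5: roll=10 (strike), consumes 1 roll
Frame 5 starts at roll index 6: rolls=1,0 (sum=1), consumes 2 rolls
Frame 6 starts at roll index 8: rolls=1,4 (sum=5), consumes 2 rolls
Frame 7 starts at roll index 10: roll=10 (strike), consumes 1 roll
Frame 8 starts at roll index 11: rolls=8,1 (sum=9), consumes 2 rolls
Frame 9 starts at roll index 13: rolls=9,0 (sum=9), consumes 2 rolls
Frame 10 starts at roll index 15: 2 remaining rolls

Answer: 0 1 3 5 6 8 10 11 13 15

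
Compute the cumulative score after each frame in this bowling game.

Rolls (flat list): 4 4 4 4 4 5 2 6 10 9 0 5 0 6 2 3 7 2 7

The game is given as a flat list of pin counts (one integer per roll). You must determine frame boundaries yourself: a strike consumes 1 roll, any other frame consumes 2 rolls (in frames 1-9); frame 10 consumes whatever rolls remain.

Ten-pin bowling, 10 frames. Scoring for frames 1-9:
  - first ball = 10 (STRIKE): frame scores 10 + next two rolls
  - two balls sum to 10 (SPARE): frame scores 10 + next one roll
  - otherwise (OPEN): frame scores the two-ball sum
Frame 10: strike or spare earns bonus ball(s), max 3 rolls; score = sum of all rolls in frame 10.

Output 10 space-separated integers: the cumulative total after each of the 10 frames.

Answer: 8 16 25 33 52 61 66 74 86 95

Derivation:
Frame 1: OPEN (4+4=8). Cumulative: 8
Frame 2: OPEN (4+4=8). Cumulative: 16
Frame 3: OPEN (4+5=9). Cumulative: 25
Frame 4: OPEN (2+6=8). Cumulative: 33
Frame 5: STRIKE. 10 + next two rolls (9+0) = 19. Cumulative: 52
Frame 6: OPEN (9+0=9). Cumulative: 61
Frame 7: OPEN (5+0=5). Cumulative: 66
Frame 8: OPEN (6+2=8). Cumulative: 74
Frame 9: SPARE (3+7=10). 10 + next roll (2) = 12. Cumulative: 86
Frame 10: OPEN. Sum of all frame-10 rolls (2+7) = 9. Cumulative: 95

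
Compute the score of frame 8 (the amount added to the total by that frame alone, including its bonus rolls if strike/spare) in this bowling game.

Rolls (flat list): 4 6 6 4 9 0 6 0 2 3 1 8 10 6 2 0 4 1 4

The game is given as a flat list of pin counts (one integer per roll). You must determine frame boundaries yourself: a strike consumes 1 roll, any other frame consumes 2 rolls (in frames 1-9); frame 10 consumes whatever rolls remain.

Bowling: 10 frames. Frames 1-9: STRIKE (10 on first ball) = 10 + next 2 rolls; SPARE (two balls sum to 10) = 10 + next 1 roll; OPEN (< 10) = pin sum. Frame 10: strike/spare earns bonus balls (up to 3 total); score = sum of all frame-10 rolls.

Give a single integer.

Frame 1: SPARE (4+6=10). 10 + next roll (6) = 16. Cumulative: 16
Frame 2: SPARE (6+4=10). 10 + next roll (9) = 19. Cumulative: 35
Frame 3: OPEN (9+0=9). Cumulative: 44
Frame 4: OPEN (6+0=6). Cumulative: 50
Frame 5: OPEN (2+3=5). Cumulative: 55
Frame 6: OPEN (1+8=9). Cumulative: 64
Frame 7: STRIKE. 10 + next two rolls (6+2) = 18. Cumulative: 82
Frame 8: OPEN (6+2=8). Cumulative: 90
Frame 9: OPEN (0+4=4). Cumulative: 94
Frame 10: OPEN. Sum of all frame-10 rolls (1+4) = 5. Cumulative: 99

Answer: 8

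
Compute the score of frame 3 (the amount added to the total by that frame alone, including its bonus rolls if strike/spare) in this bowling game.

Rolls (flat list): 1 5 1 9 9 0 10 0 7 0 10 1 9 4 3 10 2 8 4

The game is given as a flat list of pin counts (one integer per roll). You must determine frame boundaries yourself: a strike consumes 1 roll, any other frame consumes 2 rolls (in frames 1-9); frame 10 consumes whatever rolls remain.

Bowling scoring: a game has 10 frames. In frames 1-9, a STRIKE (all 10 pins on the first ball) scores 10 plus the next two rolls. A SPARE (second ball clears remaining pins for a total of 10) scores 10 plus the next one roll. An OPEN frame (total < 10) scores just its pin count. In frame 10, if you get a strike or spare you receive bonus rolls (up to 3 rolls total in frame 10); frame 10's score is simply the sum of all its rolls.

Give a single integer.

Frame 1: OPEN (1+5=6). Cumulative: 6
Frame 2: SPARE (1+9=10). 10 + next roll (9) = 19. Cumulative: 25
Frame 3: OPEN (9+0=9). Cumulative: 34
Frame 4: STRIKE. 10 + next two rolls (0+7) = 17. Cumulative: 51
Frame 5: OPEN (0+7=7). Cumulative: 58

Answer: 9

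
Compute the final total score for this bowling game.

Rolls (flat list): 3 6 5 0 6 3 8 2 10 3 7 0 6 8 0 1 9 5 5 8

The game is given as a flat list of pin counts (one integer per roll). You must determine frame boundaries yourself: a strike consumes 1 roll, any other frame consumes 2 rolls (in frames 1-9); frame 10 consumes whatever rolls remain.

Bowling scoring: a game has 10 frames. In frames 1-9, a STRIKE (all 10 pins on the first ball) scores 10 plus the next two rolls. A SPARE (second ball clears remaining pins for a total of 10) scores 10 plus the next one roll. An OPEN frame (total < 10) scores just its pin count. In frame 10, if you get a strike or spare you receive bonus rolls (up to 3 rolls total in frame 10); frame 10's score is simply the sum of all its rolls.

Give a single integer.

Answer: 120

Derivation:
Frame 1: OPEN (3+6=9). Cumulative: 9
Frame 2: OPEN (5+0=5). Cumulative: 14
Frame 3: OPEN (6+3=9). Cumulative: 23
Frame 4: SPARE (8+2=10). 10 + next roll (10) = 20. Cumulative: 43
Frame 5: STRIKE. 10 + next two rolls (3+7) = 20. Cumulative: 63
Frame 6: SPARE (3+7=10). 10 + next roll (0) = 10. Cumulative: 73
Frame 7: OPEN (0+6=6). Cumulative: 79
Frame 8: OPEN (8+0=8). Cumulative: 87
Frame 9: SPARE (1+9=10). 10 + next roll (5) = 15. Cumulative: 102
Frame 10: SPARE. Sum of all frame-10 rolls (5+5+8) = 18. Cumulative: 120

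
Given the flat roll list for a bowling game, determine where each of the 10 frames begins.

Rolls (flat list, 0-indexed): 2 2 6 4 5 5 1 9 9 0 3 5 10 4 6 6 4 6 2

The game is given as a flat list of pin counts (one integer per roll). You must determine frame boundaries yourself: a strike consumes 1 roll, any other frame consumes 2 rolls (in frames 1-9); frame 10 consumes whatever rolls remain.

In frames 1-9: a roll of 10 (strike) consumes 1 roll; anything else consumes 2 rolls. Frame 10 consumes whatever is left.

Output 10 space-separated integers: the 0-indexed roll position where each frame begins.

Frame 1 starts at roll index 0: rolls=2,2 (sum=4), consumes 2 rolls
Frame 2 starts at roll index 2: rolls=6,4 (sum=10), consumes 2 rolls
Frame 3 starts at roll index 4: rolls=5,5 (sum=10), consumes 2 rolls
Frame 4 starts at roll index 6: rolls=1,9 (sum=10), consumes 2 rolls
Frame 5 starts at roll index 8: rolls=9,0 (sum=9), consumes 2 rolls
Frame 6 starts at roll index 10: rolls=3,5 (sum=8), consumes 2 rolls
Frame 7 starts at roll index 12: roll=10 (strike), consumes 1 roll
Frame 8 starts at roll index 13: rolls=4,6 (sum=10), consumes 2 rolls
Frame 9 starts at roll index 15: rolls=6,4 (sum=10), consumes 2 rolls
Frame 10 starts at roll index 17: 2 remaining rolls

Answer: 0 2 4 6 8 10 12 13 15 17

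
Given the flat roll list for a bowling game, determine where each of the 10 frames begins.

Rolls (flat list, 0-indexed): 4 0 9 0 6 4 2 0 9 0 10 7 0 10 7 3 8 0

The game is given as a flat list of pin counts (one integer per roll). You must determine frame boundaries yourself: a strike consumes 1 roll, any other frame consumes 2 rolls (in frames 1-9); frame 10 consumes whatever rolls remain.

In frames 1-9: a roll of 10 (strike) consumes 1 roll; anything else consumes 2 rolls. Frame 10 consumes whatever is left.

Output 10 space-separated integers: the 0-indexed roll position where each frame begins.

Answer: 0 2 4 6 8 10 11 13 14 16

Derivation:
Frame 1 starts at roll index 0: rolls=4,0 (sum=4), consumes 2 rolls
Frame 2 starts at roll index 2: rolls=9,0 (sum=9), consumes 2 rolls
Frame 3 starts at roll index 4: rolls=6,4 (sum=10), consumes 2 rolls
Frame 4 starts at roll index 6: rolls=2,0 (sum=2), consumes 2 rolls
Frame 5 starts at roll index 8: rolls=9,0 (sum=9), consumes 2 rolls
Frame 6 starts at roll index 10: roll=10 (strike), consumes 1 roll
Frame 7 starts at roll index 11: rolls=7,0 (sum=7), consumes 2 rolls
Frame 8 starts at roll index 13: roll=10 (strike), consumes 1 roll
Frame 9 starts at roll index 14: rolls=7,3 (sum=10), consumes 2 rolls
Frame 10 starts at roll index 16: 2 remaining rolls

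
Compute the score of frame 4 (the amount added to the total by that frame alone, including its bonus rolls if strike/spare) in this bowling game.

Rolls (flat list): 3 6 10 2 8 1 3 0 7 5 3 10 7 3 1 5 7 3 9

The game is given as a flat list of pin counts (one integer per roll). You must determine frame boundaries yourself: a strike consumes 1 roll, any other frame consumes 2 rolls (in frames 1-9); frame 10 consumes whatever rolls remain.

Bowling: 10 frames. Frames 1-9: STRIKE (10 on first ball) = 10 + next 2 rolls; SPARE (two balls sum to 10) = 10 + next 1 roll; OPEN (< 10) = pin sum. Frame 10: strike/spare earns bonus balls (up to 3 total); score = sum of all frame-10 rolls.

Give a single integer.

Answer: 4

Derivation:
Frame 1: OPEN (3+6=9). Cumulative: 9
Frame 2: STRIKE. 10 + next two rolls (2+8) = 20. Cumulative: 29
Frame 3: SPARE (2+8=10). 10 + next roll (1) = 11. Cumulative: 40
Frame 4: OPEN (1+3=4). Cumulative: 44
Frame 5: OPEN (0+7=7). Cumulative: 51
Frame 6: OPEN (5+3=8). Cumulative: 59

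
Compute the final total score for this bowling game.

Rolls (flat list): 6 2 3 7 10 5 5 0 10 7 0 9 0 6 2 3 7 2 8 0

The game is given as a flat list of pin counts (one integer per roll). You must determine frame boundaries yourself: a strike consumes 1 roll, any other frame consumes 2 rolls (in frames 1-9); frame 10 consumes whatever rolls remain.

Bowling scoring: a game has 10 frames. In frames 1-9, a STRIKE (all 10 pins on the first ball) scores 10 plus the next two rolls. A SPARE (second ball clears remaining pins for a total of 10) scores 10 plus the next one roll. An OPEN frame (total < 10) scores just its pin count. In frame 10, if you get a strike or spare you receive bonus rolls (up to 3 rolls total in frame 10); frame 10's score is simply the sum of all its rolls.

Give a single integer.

Frame 1: OPEN (6+2=8). Cumulative: 8
Frame 2: SPARE (3+7=10). 10 + next roll (10) = 20. Cumulative: 28
Frame 3: STRIKE. 10 + next two rolls (5+5) = 20. Cumulative: 48
Frame 4: SPARE (5+5=10). 10 + next roll (0) = 10. Cumulative: 58
Frame 5: SPARE (0+10=10). 10 + next roll (7) = 17. Cumulative: 75
Frame 6: OPEN (7+0=7). Cumulative: 82
Frame 7: OPEN (9+0=9). Cumulative: 91
Frame 8: OPEN (6+2=8). Cumulative: 99
Frame 9: SPARE (3+7=10). 10 + next roll (2) = 12. Cumulative: 111
Frame 10: SPARE. Sum of all frame-10 rolls (2+8+0) = 10. Cumulative: 121

Answer: 121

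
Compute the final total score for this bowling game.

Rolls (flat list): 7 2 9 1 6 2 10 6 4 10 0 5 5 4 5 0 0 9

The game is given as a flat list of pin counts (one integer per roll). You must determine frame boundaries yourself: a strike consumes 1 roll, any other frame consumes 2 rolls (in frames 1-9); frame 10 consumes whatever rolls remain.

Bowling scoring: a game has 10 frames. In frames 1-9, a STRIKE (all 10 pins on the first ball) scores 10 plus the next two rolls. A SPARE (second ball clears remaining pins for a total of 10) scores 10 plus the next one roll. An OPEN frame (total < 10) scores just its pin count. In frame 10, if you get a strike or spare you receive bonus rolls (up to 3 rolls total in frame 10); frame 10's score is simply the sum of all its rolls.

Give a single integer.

Answer: 116

Derivation:
Frame 1: OPEN (7+2=9). Cumulative: 9
Frame 2: SPARE (9+1=10). 10 + next roll (6) = 16. Cumulative: 25
Frame 3: OPEN (6+2=8). Cumulative: 33
Frame 4: STRIKE. 10 + next two rolls (6+4) = 20. Cumulative: 53
Frame 5: SPARE (6+4=10). 10 + next roll (10) = 20. Cumulative: 73
Frame 6: STRIKE. 10 + next two rolls (0+5) = 15. Cumulative: 88
Frame 7: OPEN (0+5=5). Cumulative: 93
Frame 8: OPEN (5+4=9). Cumulative: 102
Frame 9: OPEN (5+0=5). Cumulative: 107
Frame 10: OPEN. Sum of all frame-10 rolls (0+9) = 9. Cumulative: 116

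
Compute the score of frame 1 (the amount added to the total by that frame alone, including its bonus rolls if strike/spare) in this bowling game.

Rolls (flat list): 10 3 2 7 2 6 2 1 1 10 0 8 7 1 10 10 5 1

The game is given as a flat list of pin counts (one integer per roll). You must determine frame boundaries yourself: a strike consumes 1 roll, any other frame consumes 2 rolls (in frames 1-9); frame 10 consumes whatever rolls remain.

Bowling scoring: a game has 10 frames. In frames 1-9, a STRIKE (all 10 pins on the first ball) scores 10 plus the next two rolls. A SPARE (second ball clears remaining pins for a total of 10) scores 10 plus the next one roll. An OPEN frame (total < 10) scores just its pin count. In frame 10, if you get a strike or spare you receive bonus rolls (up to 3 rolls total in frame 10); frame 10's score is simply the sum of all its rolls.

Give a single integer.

Answer: 15

Derivation:
Frame 1: STRIKE. 10 + next two rolls (3+2) = 15. Cumulative: 15
Frame 2: OPEN (3+2=5). Cumulative: 20
Frame 3: OPEN (7+2=9). Cumulative: 29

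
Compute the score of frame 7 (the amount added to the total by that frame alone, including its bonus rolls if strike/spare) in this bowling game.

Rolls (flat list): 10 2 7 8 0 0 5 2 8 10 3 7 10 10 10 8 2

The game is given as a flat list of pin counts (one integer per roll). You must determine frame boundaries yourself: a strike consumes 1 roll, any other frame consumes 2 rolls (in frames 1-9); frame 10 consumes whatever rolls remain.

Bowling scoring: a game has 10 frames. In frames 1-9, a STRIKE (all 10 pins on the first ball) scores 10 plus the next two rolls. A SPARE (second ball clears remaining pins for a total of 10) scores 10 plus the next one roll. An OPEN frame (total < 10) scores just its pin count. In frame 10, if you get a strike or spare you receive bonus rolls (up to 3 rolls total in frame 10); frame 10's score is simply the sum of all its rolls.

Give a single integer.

Answer: 20

Derivation:
Frame 1: STRIKE. 10 + next two rolls (2+7) = 19. Cumulative: 19
Frame 2: OPEN (2+7=9). Cumulative: 28
Frame 3: OPEN (8+0=8). Cumulative: 36
Frame 4: OPEN (0+5=5). Cumulative: 41
Frame 5: SPARE (2+8=10). 10 + next roll (10) = 20. Cumulative: 61
Frame 6: STRIKE. 10 + next two rolls (3+7) = 20. Cumulative: 81
Frame 7: SPARE (3+7=10). 10 + next roll (10) = 20. Cumulative: 101
Frame 8: STRIKE. 10 + next two rolls (10+10) = 30. Cumulative: 131
Frame 9: STRIKE. 10 + next two rolls (10+8) = 28. Cumulative: 159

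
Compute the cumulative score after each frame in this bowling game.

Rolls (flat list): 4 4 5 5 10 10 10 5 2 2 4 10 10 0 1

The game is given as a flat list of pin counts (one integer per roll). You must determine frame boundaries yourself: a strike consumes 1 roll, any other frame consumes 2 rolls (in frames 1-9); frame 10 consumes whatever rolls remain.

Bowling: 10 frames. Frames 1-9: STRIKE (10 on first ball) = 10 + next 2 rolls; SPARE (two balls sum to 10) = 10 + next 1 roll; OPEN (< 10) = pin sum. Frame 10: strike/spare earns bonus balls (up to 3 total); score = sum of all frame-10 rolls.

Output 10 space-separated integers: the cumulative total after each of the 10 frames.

Answer: 8 28 58 83 100 107 113 133 144 145

Derivation:
Frame 1: OPEN (4+4=8). Cumulative: 8
Frame 2: SPARE (5+5=10). 10 + next roll (10) = 20. Cumulative: 28
Frame 3: STRIKE. 10 + next two rolls (10+10) = 30. Cumulative: 58
Frame 4: STRIKE. 10 + next two rolls (10+5) = 25. Cumulative: 83
Frame 5: STRIKE. 10 + next two rolls (5+2) = 17. Cumulative: 100
Frame 6: OPEN (5+2=7). Cumulative: 107
Frame 7: OPEN (2+4=6). Cumulative: 113
Frame 8: STRIKE. 10 + next two rolls (10+0) = 20. Cumulative: 133
Frame 9: STRIKE. 10 + next two rolls (0+1) = 11. Cumulative: 144
Frame 10: OPEN. Sum of all frame-10 rolls (0+1) = 1. Cumulative: 145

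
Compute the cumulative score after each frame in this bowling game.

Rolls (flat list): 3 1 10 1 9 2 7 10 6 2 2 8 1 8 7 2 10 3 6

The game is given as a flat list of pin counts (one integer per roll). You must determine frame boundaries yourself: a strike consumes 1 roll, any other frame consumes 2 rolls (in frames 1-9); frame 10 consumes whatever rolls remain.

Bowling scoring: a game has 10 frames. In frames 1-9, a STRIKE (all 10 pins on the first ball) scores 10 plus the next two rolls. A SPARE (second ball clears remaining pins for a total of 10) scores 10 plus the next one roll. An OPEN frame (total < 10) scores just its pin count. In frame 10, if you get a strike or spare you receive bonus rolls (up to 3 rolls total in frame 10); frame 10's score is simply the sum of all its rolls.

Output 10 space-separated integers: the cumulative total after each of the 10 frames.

Answer: 4 24 36 45 63 71 82 91 100 119

Derivation:
Frame 1: OPEN (3+1=4). Cumulative: 4
Frame 2: STRIKE. 10 + next two rolls (1+9) = 20. Cumulative: 24
Frame 3: SPARE (1+9=10). 10 + next roll (2) = 12. Cumulative: 36
Frame 4: OPEN (2+7=9). Cumulative: 45
Frame 5: STRIKE. 10 + next two rolls (6+2) = 18. Cumulative: 63
Frame 6: OPEN (6+2=8). Cumulative: 71
Frame 7: SPARE (2+8=10). 10 + next roll (1) = 11. Cumulative: 82
Frame 8: OPEN (1+8=9). Cumulative: 91
Frame 9: OPEN (7+2=9). Cumulative: 100
Frame 10: STRIKE. Sum of all frame-10 rolls (10+3+6) = 19. Cumulative: 119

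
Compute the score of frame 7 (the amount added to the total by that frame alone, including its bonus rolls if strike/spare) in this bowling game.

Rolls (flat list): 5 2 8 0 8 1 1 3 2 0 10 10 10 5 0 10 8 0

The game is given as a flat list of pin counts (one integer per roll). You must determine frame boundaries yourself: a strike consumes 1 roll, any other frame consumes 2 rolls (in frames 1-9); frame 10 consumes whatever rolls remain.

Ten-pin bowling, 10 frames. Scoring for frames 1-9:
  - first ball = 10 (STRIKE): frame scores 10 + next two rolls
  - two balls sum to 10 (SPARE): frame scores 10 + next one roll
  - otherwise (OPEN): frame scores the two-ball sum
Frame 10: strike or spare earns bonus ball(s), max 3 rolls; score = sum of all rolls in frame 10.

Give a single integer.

Answer: 25

Derivation:
Frame 1: OPEN (5+2=7). Cumulative: 7
Frame 2: OPEN (8+0=8). Cumulative: 15
Frame 3: OPEN (8+1=9). Cumulative: 24
Frame 4: OPEN (1+3=4). Cumulative: 28
Frame 5: OPEN (2+0=2). Cumulative: 30
Frame 6: STRIKE. 10 + next two rolls (10+10) = 30. Cumulative: 60
Frame 7: STRIKE. 10 + next two rolls (10+5) = 25. Cumulative: 85
Frame 8: STRIKE. 10 + next two rolls (5+0) = 15. Cumulative: 100
Frame 9: OPEN (5+0=5). Cumulative: 105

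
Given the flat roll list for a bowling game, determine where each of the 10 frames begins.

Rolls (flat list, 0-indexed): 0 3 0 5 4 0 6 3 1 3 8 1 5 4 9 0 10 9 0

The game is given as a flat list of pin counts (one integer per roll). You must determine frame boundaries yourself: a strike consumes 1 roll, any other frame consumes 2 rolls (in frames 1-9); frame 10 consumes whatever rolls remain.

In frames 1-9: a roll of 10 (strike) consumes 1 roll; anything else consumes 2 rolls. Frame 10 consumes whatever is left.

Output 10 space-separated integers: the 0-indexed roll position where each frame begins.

Answer: 0 2 4 6 8 10 12 14 16 17

Derivation:
Frame 1 starts at roll index 0: rolls=0,3 (sum=3), consumes 2 rolls
Frame 2 starts at roll index 2: rolls=0,5 (sum=5), consumes 2 rolls
Frame 3 starts at roll index 4: rolls=4,0 (sum=4), consumes 2 rolls
Frame 4 starts at roll index 6: rolls=6,3 (sum=9), consumes 2 rolls
Frame 5 starts at roll index 8: rolls=1,3 (sum=4), consumes 2 rolls
Frame 6 starts at roll index 10: rolls=8,1 (sum=9), consumes 2 rolls
Frame 7 starts at roll index 12: rolls=5,4 (sum=9), consumes 2 rolls
Frame 8 starts at roll index 14: rolls=9,0 (sum=9), consumes 2 rolls
Frame 9 starts at roll index 16: roll=10 (strike), consumes 1 roll
Frame 10 starts at roll index 17: 2 remaining rolls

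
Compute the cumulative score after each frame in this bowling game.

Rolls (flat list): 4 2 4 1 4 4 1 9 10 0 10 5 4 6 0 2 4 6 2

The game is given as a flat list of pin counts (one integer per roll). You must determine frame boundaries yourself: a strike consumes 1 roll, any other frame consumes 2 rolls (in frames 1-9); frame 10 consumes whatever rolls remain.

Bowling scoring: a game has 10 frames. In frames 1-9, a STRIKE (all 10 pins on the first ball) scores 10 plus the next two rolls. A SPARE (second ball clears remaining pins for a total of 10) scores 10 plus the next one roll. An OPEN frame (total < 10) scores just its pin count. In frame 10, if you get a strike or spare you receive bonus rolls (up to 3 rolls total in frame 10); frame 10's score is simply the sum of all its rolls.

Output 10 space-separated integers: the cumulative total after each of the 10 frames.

Answer: 6 11 19 39 59 74 83 89 95 103

Derivation:
Frame 1: OPEN (4+2=6). Cumulative: 6
Frame 2: OPEN (4+1=5). Cumulative: 11
Frame 3: OPEN (4+4=8). Cumulative: 19
Frame 4: SPARE (1+9=10). 10 + next roll (10) = 20. Cumulative: 39
Frame 5: STRIKE. 10 + next two rolls (0+10) = 20. Cumulative: 59
Frame 6: SPARE (0+10=10). 10 + next roll (5) = 15. Cumulative: 74
Frame 7: OPEN (5+4=9). Cumulative: 83
Frame 8: OPEN (6+0=6). Cumulative: 89
Frame 9: OPEN (2+4=6). Cumulative: 95
Frame 10: OPEN. Sum of all frame-10 rolls (6+2) = 8. Cumulative: 103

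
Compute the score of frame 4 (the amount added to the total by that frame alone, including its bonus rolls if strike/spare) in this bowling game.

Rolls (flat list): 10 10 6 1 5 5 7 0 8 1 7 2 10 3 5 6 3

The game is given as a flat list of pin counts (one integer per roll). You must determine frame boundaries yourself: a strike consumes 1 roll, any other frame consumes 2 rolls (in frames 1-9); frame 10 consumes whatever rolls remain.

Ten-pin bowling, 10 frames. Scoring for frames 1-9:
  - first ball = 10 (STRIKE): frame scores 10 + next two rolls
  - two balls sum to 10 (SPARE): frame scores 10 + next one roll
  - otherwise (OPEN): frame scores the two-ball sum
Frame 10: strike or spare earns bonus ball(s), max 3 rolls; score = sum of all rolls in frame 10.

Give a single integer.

Answer: 17

Derivation:
Frame 1: STRIKE. 10 + next two rolls (10+6) = 26. Cumulative: 26
Frame 2: STRIKE. 10 + next two rolls (6+1) = 17. Cumulative: 43
Frame 3: OPEN (6+1=7). Cumulative: 50
Frame 4: SPARE (5+5=10). 10 + next roll (7) = 17. Cumulative: 67
Frame 5: OPEN (7+0=7). Cumulative: 74
Frame 6: OPEN (8+1=9). Cumulative: 83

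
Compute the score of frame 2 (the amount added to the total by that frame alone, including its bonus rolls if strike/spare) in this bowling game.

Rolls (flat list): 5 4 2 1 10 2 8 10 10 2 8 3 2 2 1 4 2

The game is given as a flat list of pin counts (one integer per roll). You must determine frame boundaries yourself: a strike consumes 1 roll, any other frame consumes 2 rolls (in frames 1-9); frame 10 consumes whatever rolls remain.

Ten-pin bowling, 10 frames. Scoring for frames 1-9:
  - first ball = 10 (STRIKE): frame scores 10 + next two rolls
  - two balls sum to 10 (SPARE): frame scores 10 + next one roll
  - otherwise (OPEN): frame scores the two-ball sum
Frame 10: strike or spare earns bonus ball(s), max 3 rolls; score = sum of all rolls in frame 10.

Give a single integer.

Frame 1: OPEN (5+4=9). Cumulative: 9
Frame 2: OPEN (2+1=3). Cumulative: 12
Frame 3: STRIKE. 10 + next two rolls (2+8) = 20. Cumulative: 32
Frame 4: SPARE (2+8=10). 10 + next roll (10) = 20. Cumulative: 52

Answer: 3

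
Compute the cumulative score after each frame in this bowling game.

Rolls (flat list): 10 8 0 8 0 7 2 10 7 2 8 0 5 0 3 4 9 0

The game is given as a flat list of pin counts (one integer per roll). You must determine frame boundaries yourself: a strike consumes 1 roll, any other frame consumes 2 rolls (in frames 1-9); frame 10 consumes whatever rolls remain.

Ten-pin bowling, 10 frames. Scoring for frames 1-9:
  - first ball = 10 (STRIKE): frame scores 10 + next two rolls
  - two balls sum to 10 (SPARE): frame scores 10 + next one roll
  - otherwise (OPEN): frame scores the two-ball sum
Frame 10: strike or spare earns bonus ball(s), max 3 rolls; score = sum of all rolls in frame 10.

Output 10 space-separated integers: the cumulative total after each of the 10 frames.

Frame 1: STRIKE. 10 + next two rolls (8+0) = 18. Cumulative: 18
Frame 2: OPEN (8+0=8). Cumulative: 26
Frame 3: OPEN (8+0=8). Cumulative: 34
Frame 4: OPEN (7+2=9). Cumulative: 43
Frame 5: STRIKE. 10 + next two rolls (7+2) = 19. Cumulative: 62
Frame 6: OPEN (7+2=9). Cumulative: 71
Frame 7: OPEN (8+0=8). Cumulative: 79
Frame 8: OPEN (5+0=5). Cumulative: 84
Frame 9: OPEN (3+4=7). Cumulative: 91
Frame 10: OPEN. Sum of all frame-10 rolls (9+0) = 9. Cumulative: 100

Answer: 18 26 34 43 62 71 79 84 91 100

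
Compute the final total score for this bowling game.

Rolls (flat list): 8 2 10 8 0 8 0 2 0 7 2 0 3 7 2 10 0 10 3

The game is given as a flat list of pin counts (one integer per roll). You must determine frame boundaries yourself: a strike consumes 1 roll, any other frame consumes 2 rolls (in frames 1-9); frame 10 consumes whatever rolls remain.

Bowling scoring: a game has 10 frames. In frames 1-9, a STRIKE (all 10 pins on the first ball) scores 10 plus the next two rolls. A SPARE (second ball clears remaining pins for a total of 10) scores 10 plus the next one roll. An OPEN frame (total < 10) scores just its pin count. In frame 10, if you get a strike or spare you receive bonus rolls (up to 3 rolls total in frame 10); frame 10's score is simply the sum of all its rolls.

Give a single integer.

Answer: 110

Derivation:
Frame 1: SPARE (8+2=10). 10 + next roll (10) = 20. Cumulative: 20
Frame 2: STRIKE. 10 + next two rolls (8+0) = 18. Cumulative: 38
Frame 3: OPEN (8+0=8). Cumulative: 46
Frame 4: OPEN (8+0=8). Cumulative: 54
Frame 5: OPEN (2+0=2). Cumulative: 56
Frame 6: OPEN (7+2=9). Cumulative: 65
Frame 7: OPEN (0+3=3). Cumulative: 68
Frame 8: OPEN (7+2=9). Cumulative: 77
Frame 9: STRIKE. 10 + next two rolls (0+10) = 20. Cumulative: 97
Frame 10: SPARE. Sum of all frame-10 rolls (0+10+3) = 13. Cumulative: 110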